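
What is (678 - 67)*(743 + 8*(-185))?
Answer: -450307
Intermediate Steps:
(678 - 67)*(743 + 8*(-185)) = 611*(743 - 1480) = 611*(-737) = -450307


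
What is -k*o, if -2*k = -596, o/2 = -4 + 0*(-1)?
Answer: 2384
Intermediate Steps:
o = -8 (o = 2*(-4 + 0*(-1)) = 2*(-4 + 0) = 2*(-4) = -8)
k = 298 (k = -1/2*(-596) = 298)
-k*o = -298*(-8) = -1*(-2384) = 2384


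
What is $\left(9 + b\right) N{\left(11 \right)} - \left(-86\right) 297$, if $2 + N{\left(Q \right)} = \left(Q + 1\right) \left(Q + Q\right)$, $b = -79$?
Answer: $7202$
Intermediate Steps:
$N{\left(Q \right)} = -2 + 2 Q \left(1 + Q\right)$ ($N{\left(Q \right)} = -2 + \left(Q + 1\right) \left(Q + Q\right) = -2 + \left(1 + Q\right) 2 Q = -2 + 2 Q \left(1 + Q\right)$)
$\left(9 + b\right) N{\left(11 \right)} - \left(-86\right) 297 = \left(9 - 79\right) \left(-2 + 2 \cdot 11 + 2 \cdot 11^{2}\right) - \left(-86\right) 297 = - 70 \left(-2 + 22 + 2 \cdot 121\right) - -25542 = - 70 \left(-2 + 22 + 242\right) + 25542 = \left(-70\right) 262 + 25542 = -18340 + 25542 = 7202$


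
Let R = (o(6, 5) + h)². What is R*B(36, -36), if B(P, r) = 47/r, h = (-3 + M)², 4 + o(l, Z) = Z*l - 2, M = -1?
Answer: -18800/9 ≈ -2088.9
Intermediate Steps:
o(l, Z) = -6 + Z*l (o(l, Z) = -4 + (Z*l - 2) = -4 + (-2 + Z*l) = -6 + Z*l)
h = 16 (h = (-3 - 1)² = (-4)² = 16)
R = 1600 (R = ((-6 + 5*6) + 16)² = ((-6 + 30) + 16)² = (24 + 16)² = 40² = 1600)
R*B(36, -36) = 1600*(47/(-36)) = 1600*(47*(-1/36)) = 1600*(-47/36) = -18800/9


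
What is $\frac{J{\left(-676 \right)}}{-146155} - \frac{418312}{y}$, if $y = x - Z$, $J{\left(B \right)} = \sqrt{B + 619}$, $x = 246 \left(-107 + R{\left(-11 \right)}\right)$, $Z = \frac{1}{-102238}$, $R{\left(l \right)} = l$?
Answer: $\frac{42767382256}{2967764663} - \frac{i \sqrt{57}}{146155} \approx 14.411 - 5.1656 \cdot 10^{-5} i$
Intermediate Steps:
$Z = - \frac{1}{102238} \approx -9.7811 \cdot 10^{-6}$
$x = -29028$ ($x = 246 \left(-107 - 11\right) = 246 \left(-118\right) = -29028$)
$J{\left(B \right)} = \sqrt{619 + B}$
$y = - \frac{2967764663}{102238}$ ($y = -29028 - - \frac{1}{102238} = -29028 + \frac{1}{102238} = - \frac{2967764663}{102238} \approx -29028.0$)
$\frac{J{\left(-676 \right)}}{-146155} - \frac{418312}{y} = \frac{\sqrt{619 - 676}}{-146155} - \frac{418312}{- \frac{2967764663}{102238}} = \sqrt{-57} \left(- \frac{1}{146155}\right) - - \frac{42767382256}{2967764663} = i \sqrt{57} \left(- \frac{1}{146155}\right) + \frac{42767382256}{2967764663} = - \frac{i \sqrt{57}}{146155} + \frac{42767382256}{2967764663} = \frac{42767382256}{2967764663} - \frac{i \sqrt{57}}{146155}$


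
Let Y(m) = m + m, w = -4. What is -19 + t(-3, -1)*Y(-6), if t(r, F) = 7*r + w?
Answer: 281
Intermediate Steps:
t(r, F) = -4 + 7*r (t(r, F) = 7*r - 4 = -4 + 7*r)
Y(m) = 2*m
-19 + t(-3, -1)*Y(-6) = -19 + (-4 + 7*(-3))*(2*(-6)) = -19 + (-4 - 21)*(-12) = -19 - 25*(-12) = -19 + 300 = 281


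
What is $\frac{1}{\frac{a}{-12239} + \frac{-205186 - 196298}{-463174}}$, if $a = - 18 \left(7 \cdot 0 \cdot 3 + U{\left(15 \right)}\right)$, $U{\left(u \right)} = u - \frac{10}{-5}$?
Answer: $\frac{2834393293}{2527746960} \approx 1.1213$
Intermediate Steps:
$U{\left(u \right)} = 2 + u$ ($U{\left(u \right)} = u - 10 \left(- \frac{1}{5}\right) = u - -2 = u + 2 = 2 + u$)
$a = -306$ ($a = - 18 \left(7 \cdot 0 \cdot 3 + \left(2 + 15\right)\right) = - 18 \left(0 \cdot 3 + 17\right) = - 18 \left(0 + 17\right) = \left(-18\right) 17 = -306$)
$\frac{1}{\frac{a}{-12239} + \frac{-205186 - 196298}{-463174}} = \frac{1}{- \frac{306}{-12239} + \frac{-205186 - 196298}{-463174}} = \frac{1}{\left(-306\right) \left(- \frac{1}{12239}\right) + \left(-205186 - 196298\right) \left(- \frac{1}{463174}\right)} = \frac{1}{\frac{306}{12239} - - \frac{200742}{231587}} = \frac{1}{\frac{306}{12239} + \frac{200742}{231587}} = \frac{1}{\frac{2527746960}{2834393293}} = \frac{2834393293}{2527746960}$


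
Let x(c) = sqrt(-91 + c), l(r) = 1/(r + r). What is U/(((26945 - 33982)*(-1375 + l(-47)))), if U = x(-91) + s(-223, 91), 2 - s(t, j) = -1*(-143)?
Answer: -13254/909539287 + 94*I*sqrt(182)/909539287 ≈ -1.4572e-5 + 1.3943e-6*I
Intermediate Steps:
l(r) = 1/(2*r)
s(t, j) = -141 (s(t, j) = 2 - (-1)*(-143) = 2 - 1*143 = 2 - 143 = -141)
U = -141 + I*sqrt(182) (U = sqrt(-91 - 91) - 141 = sqrt(-182) - 141 = I*sqrt(182) - 141 = -141 + I*sqrt(182) ≈ -141.0 + 13.491*I)
U/(((26945 - 33982)*(-1375 + l(-47)))) = (-141 + I*sqrt(182))/(((26945 - 33982)*(-1375 + (1/2)/(-47)))) = (-141 + I*sqrt(182))/((-7037*(-1375 + (1/2)*(-1/47)))) = (-141 + I*sqrt(182))/((-7037*(-1375 - 1/94))) = (-141 + I*sqrt(182))/((-7037*(-129251/94))) = (-141 + I*sqrt(182))/(909539287/94) = (-141 + I*sqrt(182))*(94/909539287) = -13254/909539287 + 94*I*sqrt(182)/909539287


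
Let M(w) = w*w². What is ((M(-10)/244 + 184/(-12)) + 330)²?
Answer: 3230103556/33489 ≈ 96453.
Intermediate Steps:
M(w) = w³
((M(-10)/244 + 184/(-12)) + 330)² = (((-10)³/244 + 184/(-12)) + 330)² = ((-1000*1/244 + 184*(-1/12)) + 330)² = ((-250/61 - 46/3) + 330)² = (-3556/183 + 330)² = (56834/183)² = 3230103556/33489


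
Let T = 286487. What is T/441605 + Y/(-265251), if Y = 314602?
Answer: -3702285469/6890362815 ≈ -0.53731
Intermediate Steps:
T/441605 + Y/(-265251) = 286487/441605 + 314602/(-265251) = 286487*(1/441605) + 314602*(-1/265251) = 286487/441605 - 18506/15603 = -3702285469/6890362815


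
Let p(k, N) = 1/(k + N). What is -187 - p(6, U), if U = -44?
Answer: -7105/38 ≈ -186.97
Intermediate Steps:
p(k, N) = 1/(N + k)
-187 - p(6, U) = -187 - 1/(-44 + 6) = -187 - 1/(-38) = -187 - 1*(-1/38) = -187 + 1/38 = -7105/38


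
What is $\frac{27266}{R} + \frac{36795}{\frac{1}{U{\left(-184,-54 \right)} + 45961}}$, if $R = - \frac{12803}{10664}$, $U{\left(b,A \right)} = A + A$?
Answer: $\frac{696788169251}{413} \approx 1.6871 \cdot 10^{9}$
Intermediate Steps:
$U{\left(b,A \right)} = 2 A$
$R = - \frac{413}{344}$ ($R = \left(-12803\right) \frac{1}{10664} = - \frac{413}{344} \approx -1.2006$)
$\frac{27266}{R} + \frac{36795}{\frac{1}{U{\left(-184,-54 \right)} + 45961}} = \frac{27266}{- \frac{413}{344}} + \frac{36795}{\frac{1}{2 \left(-54\right) + 45961}} = 27266 \left(- \frac{344}{413}\right) + \frac{36795}{\frac{1}{-108 + 45961}} = - \frac{9379504}{413} + \frac{36795}{\frac{1}{45853}} = - \frac{9379504}{413} + 36795 \frac{1}{\frac{1}{45853}} = - \frac{9379504}{413} + 36795 \cdot 45853 = - \frac{9379504}{413} + 1687161135 = \frac{696788169251}{413}$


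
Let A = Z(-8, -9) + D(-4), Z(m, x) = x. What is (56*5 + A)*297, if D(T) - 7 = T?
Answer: 81378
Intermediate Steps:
D(T) = 7 + T
A = -6 (A = -9 + (7 - 4) = -9 + 3 = -6)
(56*5 + A)*297 = (56*5 - 6)*297 = (280 - 6)*297 = 274*297 = 81378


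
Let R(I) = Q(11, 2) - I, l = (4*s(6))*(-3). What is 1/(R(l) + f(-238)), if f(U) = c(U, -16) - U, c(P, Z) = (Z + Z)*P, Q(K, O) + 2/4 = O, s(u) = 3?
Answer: 2/15783 ≈ 0.00012672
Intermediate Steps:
Q(K, O) = -1/2 + O
c(P, Z) = 2*P*Z (c(P, Z) = (2*Z)*P = 2*P*Z)
l = -36 (l = (4*3)*(-3) = 12*(-3) = -36)
R(I) = 3/2 - I (R(I) = (-1/2 + 2) - I = 3/2 - I)
f(U) = -33*U (f(U) = 2*U*(-16) - U = -32*U - U = -33*U)
1/(R(l) + f(-238)) = 1/((3/2 - 1*(-36)) - 33*(-238)) = 1/((3/2 + 36) + 7854) = 1/(75/2 + 7854) = 1/(15783/2) = 2/15783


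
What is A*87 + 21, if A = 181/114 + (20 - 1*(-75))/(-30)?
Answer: -2211/19 ≈ -116.37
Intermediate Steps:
A = -30/19 (A = 181*(1/114) + (20 + 75)*(-1/30) = 181/114 + 95*(-1/30) = 181/114 - 19/6 = -30/19 ≈ -1.5789)
A*87 + 21 = -30/19*87 + 21 = -2610/19 + 21 = -2211/19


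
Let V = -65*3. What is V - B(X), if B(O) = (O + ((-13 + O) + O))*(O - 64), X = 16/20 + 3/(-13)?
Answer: -3850157/4225 ≈ -911.28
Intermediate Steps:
X = 37/65 (X = 16*(1/20) + 3*(-1/13) = ⅘ - 3/13 = 37/65 ≈ 0.56923)
V = -195
B(O) = (-64 + O)*(-13 + 3*O) (B(O) = (O + (-13 + 2*O))*(-64 + O) = (-13 + 3*O)*(-64 + O) = (-64 + O)*(-13 + 3*O))
V - B(X) = -195 - (832 - 205*37/65 + 3*(37/65)²) = -195 - (832 - 1517/13 + 3*(1369/4225)) = -195 - (832 - 1517/13 + 4107/4225) = -195 - 1*3026282/4225 = -195 - 3026282/4225 = -3850157/4225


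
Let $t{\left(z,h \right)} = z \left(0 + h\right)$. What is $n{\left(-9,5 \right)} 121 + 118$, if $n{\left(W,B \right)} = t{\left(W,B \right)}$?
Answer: $-5327$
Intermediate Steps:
$t{\left(z,h \right)} = h z$ ($t{\left(z,h \right)} = z h = h z$)
$n{\left(W,B \right)} = B W$
$n{\left(-9,5 \right)} 121 + 118 = 5 \left(-9\right) 121 + 118 = \left(-45\right) 121 + 118 = -5445 + 118 = -5327$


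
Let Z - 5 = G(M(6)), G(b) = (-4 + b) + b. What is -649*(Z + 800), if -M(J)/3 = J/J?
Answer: -515955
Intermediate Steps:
M(J) = -3 (M(J) = -3*J/J = -3*1 = -3)
G(b) = -4 + 2*b
Z = -5 (Z = 5 + (-4 + 2*(-3)) = 5 + (-4 - 6) = 5 - 10 = -5)
-649*(Z + 800) = -649*(-5 + 800) = -649*795 = -515955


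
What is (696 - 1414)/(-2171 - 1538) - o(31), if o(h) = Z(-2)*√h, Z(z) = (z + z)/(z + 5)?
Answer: 718/3709 + 4*√31/3 ≈ 7.6173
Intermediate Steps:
Z(z) = 2*z/(5 + z) (Z(z) = (2*z)/(5 + z) = 2*z/(5 + z))
o(h) = -4*√h/3 (o(h) = (2*(-2)/(5 - 2))*√h = (2*(-2)/3)*√h = (2*(-2)*(⅓))*√h = -4*√h/3)
(696 - 1414)/(-2171 - 1538) - o(31) = (696 - 1414)/(-2171 - 1538) - (-4)*√31/3 = -718/(-3709) + 4*√31/3 = -718*(-1/3709) + 4*√31/3 = 718/3709 + 4*√31/3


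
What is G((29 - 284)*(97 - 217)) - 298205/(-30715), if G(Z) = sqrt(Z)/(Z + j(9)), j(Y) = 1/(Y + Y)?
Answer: 59641/6143 + 540*sqrt(34)/550801 ≈ 9.7145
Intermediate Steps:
j(Y) = 1/(2*Y)
G(Z) = sqrt(Z)/(1/18 + Z) (G(Z) = sqrt(Z)/(Z + (1/2)/9) = sqrt(Z)/(Z + (1/2)*(1/9)) = sqrt(Z)/(Z + 1/18) = sqrt(Z)/(1/18 + Z))
G((29 - 284)*(97 - 217)) - 298205/(-30715) = 18*sqrt((29 - 284)*(97 - 217))/(1 + 18*((29 - 284)*(97 - 217))) - 298205/(-30715) = 18*sqrt(-255*(-120))/(1 + 18*(-255*(-120))) - 298205*(-1)/30715 = 18*sqrt(30600)/(1 + 18*30600) - 1*(-59641/6143) = 18*(30*sqrt(34))/(1 + 550800) + 59641/6143 = 18*(30*sqrt(34))/550801 + 59641/6143 = 18*(30*sqrt(34))*(1/550801) + 59641/6143 = 540*sqrt(34)/550801 + 59641/6143 = 59641/6143 + 540*sqrt(34)/550801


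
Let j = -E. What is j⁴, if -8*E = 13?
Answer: 28561/4096 ≈ 6.9729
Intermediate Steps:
E = -13/8 (E = -⅛*13 = -13/8 ≈ -1.6250)
j = 13/8 (j = -1*(-13/8) = 13/8 ≈ 1.6250)
j⁴ = (13/8)⁴ = 28561/4096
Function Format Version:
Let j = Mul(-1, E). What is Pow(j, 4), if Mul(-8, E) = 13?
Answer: Rational(28561, 4096) ≈ 6.9729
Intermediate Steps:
E = Rational(-13, 8) (E = Mul(Rational(-1, 8), 13) = Rational(-13, 8) ≈ -1.6250)
j = Rational(13, 8) (j = Mul(-1, Rational(-13, 8)) = Rational(13, 8) ≈ 1.6250)
Pow(j, 4) = Pow(Rational(13, 8), 4) = Rational(28561, 4096)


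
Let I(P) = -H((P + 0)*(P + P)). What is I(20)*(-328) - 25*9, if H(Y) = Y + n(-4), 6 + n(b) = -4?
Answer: 258895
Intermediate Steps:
n(b) = -10 (n(b) = -6 - 4 = -10)
H(Y) = -10 + Y (H(Y) = Y - 10 = -10 + Y)
I(P) = 10 - 2*P² (I(P) = -(-10 + (P + 0)*(P + P)) = -(-10 + P*(2*P)) = -(-10 + 2*P²) = 10 - 2*P²)
I(20)*(-328) - 25*9 = (10 - 2*20²)*(-328) - 25*9 = (10 - 2*400)*(-328) - 225 = (10 - 800)*(-328) - 225 = -790*(-328) - 225 = 259120 - 225 = 258895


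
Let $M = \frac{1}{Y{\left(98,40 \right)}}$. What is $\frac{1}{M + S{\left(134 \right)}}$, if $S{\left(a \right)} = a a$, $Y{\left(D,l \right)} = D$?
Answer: $\frac{98}{1759689} \approx 5.5692 \cdot 10^{-5}$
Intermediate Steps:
$M = \frac{1}{98} \approx 0.010204$
$S{\left(a \right)} = a^{2}$
$\frac{1}{M + S{\left(134 \right)}} = \frac{1}{\frac{1}{98} + 134^{2}} = \frac{1}{\frac{1}{98} + 17956} = \frac{1}{\frac{1759689}{98}} = \frac{98}{1759689}$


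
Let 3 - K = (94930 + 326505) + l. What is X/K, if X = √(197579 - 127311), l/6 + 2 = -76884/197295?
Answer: -65765*√17567/13857266266 ≈ -0.00062902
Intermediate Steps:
l = -942948/65765 (l = -12 + 6*(-76884/197295) = -12 + 6*(-76884*1/197295) = -12 + 6*(-25628/65765) = -12 - 153768/65765 = -942948/65765 ≈ -14.338)
X = 2*√17567 (X = √70268 = 2*√17567 ≈ 265.08)
K = -27714532532/65765 (K = 3 - ((94930 + 326505) - 942948/65765) = 3 - (421435 - 942948/65765) = 3 - 1*27714729827/65765 = 3 - 27714729827/65765 = -27714532532/65765 ≈ -4.2142e+5)
X/K = (2*√17567)/(-27714532532/65765) = (2*√17567)*(-65765/27714532532) = -65765*√17567/13857266266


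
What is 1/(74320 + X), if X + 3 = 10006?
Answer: 1/84323 ≈ 1.1859e-5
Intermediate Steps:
X = 10003 (X = -3 + 10006 = 10003)
1/(74320 + X) = 1/(74320 + 10003) = 1/84323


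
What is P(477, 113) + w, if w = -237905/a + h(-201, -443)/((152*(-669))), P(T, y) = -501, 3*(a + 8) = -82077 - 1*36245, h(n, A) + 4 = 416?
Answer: -372293181230/752148003 ≈ -494.97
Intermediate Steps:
h(n, A) = 412 (h(n, A) = -4 + 416 = 412)
a = -118346/3 (a = -8 + (-82077 - 1*36245)/3 = -8 + (-82077 - 36245)/3 = -8 + (⅓)*(-118322) = -8 - 118322/3 = -118346/3 ≈ -39449.)
w = 4532968273/752148003 (w = -237905/(-118346/3) + 412/((152*(-669))) = -237905*(-3/118346) + 412/(-101688) = 713715/118346 + 412*(-1/101688) = 713715/118346 - 103/25422 = 4532968273/752148003 ≈ 6.0267)
P(477, 113) + w = -501 + 4532968273/752148003 = -372293181230/752148003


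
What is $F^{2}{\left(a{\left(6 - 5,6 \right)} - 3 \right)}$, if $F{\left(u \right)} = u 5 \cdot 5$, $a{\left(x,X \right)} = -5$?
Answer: $40000$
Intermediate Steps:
$F{\left(u \right)} = 25 u$ ($F{\left(u \right)} = 5 u 5 = 25 u$)
$F^{2}{\left(a{\left(6 - 5,6 \right)} - 3 \right)} = \left(25 \left(-5 - 3\right)\right)^{2} = \left(25 \left(-8\right)\right)^{2} = \left(-200\right)^{2} = 40000$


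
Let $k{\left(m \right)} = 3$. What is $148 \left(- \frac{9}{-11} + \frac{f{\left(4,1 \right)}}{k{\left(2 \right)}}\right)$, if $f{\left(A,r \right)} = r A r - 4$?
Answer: $\frac{1332}{11} \approx 121.09$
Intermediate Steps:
$f{\left(A,r \right)} = -4 + A r^{2}$ ($f{\left(A,r \right)} = A r r - 4 = A r^{2} - 4 = -4 + A r^{2}$)
$148 \left(- \frac{9}{-11} + \frac{f{\left(4,1 \right)}}{k{\left(2 \right)}}\right) = 148 \left(- \frac{9}{-11} + \frac{-4 + 4 \cdot 1^{2}}{3}\right) = 148 \left(\left(-9\right) \left(- \frac{1}{11}\right) + \left(-4 + 4 \cdot 1\right) \frac{1}{3}\right) = 148 \left(\frac{9}{11} + \left(-4 + 4\right) \frac{1}{3}\right) = 148 \left(\frac{9}{11} + 0 \cdot \frac{1}{3}\right) = 148 \left(\frac{9}{11} + 0\right) = 148 \cdot \frac{9}{11} = \frac{1332}{11}$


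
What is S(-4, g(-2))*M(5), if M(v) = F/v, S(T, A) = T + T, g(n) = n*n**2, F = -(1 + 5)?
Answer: 48/5 ≈ 9.6000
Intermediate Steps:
F = -6 (F = -1*6 = -6)
g(n) = n**3
S(T, A) = 2*T
M(v) = -6/v
S(-4, g(-2))*M(5) = (2*(-4))*(-6/5) = -(-48)/5 = -8*(-6/5) = 48/5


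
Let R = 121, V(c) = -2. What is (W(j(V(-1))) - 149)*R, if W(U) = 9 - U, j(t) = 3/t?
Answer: -33517/2 ≈ -16759.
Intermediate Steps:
(W(j(V(-1))) - 149)*R = ((9 - 3/(-2)) - 149)*121 = ((9 - 3*(-1)/2) - 149)*121 = ((9 - 1*(-3/2)) - 149)*121 = ((9 + 3/2) - 149)*121 = (21/2 - 149)*121 = -277/2*121 = -33517/2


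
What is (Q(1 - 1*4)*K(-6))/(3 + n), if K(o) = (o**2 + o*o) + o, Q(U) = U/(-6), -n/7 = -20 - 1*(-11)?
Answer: 1/2 ≈ 0.50000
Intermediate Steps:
n = 63 (n = -7*(-20 - 1*(-11)) = -7*(-20 + 11) = -7*(-9) = 63)
Q(U) = -U/6 (Q(U) = U*(-1/6) = -U/6)
K(o) = o + 2*o**2 (K(o) = (o**2 + o**2) + o = 2*o**2 + o = o + 2*o**2)
(Q(1 - 1*4)*K(-6))/(3 + n) = ((-(1 - 1*4)/6)*(-6*(1 + 2*(-6))))/(3 + 63) = ((-(1 - 4)/6)*(-6*(1 - 12)))/66 = ((-1/6*(-3))*(-6*(-11)))*(1/66) = ((1/2)*66)*(1/66) = 33*(1/66) = 1/2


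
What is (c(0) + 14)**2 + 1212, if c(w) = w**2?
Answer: 1408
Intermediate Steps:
(c(0) + 14)**2 + 1212 = (0**2 + 14)**2 + 1212 = (0 + 14)**2 + 1212 = 14**2 + 1212 = 196 + 1212 = 1408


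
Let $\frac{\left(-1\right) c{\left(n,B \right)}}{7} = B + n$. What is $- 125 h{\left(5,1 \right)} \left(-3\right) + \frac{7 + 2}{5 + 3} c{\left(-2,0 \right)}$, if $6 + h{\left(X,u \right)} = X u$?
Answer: $- \frac{1437}{4} \approx -359.25$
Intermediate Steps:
$h{\left(X,u \right)} = -6 + X u$
$c{\left(n,B \right)} = - 7 B - 7 n$ ($c{\left(n,B \right)} = - 7 \left(B + n\right) = - 7 B - 7 n$)
$- 125 h{\left(5,1 \right)} \left(-3\right) + \frac{7 + 2}{5 + 3} c{\left(-2,0 \right)} = - 125 \left(-6 + 5 \cdot 1\right) \left(-3\right) + \frac{7 + 2}{5 + 3} \left(\left(-7\right) 0 - -14\right) = - 125 \left(-6 + 5\right) \left(-3\right) + \frac{9}{8} \left(0 + 14\right) = - 125 \left(\left(-1\right) \left(-3\right)\right) + 9 \cdot \frac{1}{8} \cdot 14 = \left(-125\right) 3 + \frac{9}{8} \cdot 14 = -375 + \frac{63}{4} = - \frac{1437}{4}$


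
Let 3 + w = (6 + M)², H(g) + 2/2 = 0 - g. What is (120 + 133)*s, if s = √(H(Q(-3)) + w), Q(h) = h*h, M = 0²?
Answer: 253*√23 ≈ 1213.3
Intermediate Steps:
M = 0
Q(h) = h²
H(g) = -1 - g (H(g) = -1 + (0 - g) = -1 - g)
w = 33 (w = -3 + (6 + 0)² = -3 + 6² = -3 + 36 = 33)
s = √23 (s = √((-1 - 1*(-3)²) + 33) = √((-1 - 1*9) + 33) = √((-1 - 9) + 33) = √(-10 + 33) = √23 ≈ 4.7958)
(120 + 133)*s = (120 + 133)*√23 = 253*√23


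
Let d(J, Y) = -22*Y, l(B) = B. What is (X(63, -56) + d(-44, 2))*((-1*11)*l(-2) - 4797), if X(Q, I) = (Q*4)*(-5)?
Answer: 6226600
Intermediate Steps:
X(Q, I) = -20*Q (X(Q, I) = (4*Q)*(-5) = -20*Q)
(X(63, -56) + d(-44, 2))*((-1*11)*l(-2) - 4797) = (-20*63 - 22*2)*(-1*11*(-2) - 4797) = (-1260 - 44)*(-11*(-2) - 4797) = -1304*(22 - 4797) = -1304*(-4775) = 6226600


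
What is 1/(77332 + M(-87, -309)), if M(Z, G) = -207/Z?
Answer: 29/2242697 ≈ 1.2931e-5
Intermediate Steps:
1/(77332 + M(-87, -309)) = 1/(77332 - 207/(-87)) = 1/(77332 - 207*(-1/87)) = 1/(77332 + 69/29) = 1/(2242697/29) = 29/2242697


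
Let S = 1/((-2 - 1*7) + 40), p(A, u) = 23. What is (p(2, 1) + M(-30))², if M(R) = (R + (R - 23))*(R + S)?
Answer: 6055952400/961 ≈ 6.3017e+6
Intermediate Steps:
S = 1/31 (S = 1/((-2 - 7) + 40) = 1/(-9 + 40) = 1/31 ≈ 0.032258)
M(R) = (-23 + 2*R)*(1/31 + R) (M(R) = (R + (R - 23))*(R + 1/31) = (R + (-23 + R))*(1/31 + R) = (-23 + 2*R)*(1/31 + R))
(p(2, 1) + M(-30))² = (23 + (-23/31 + 2*(-30)² - 711/31*(-30)))² = (23 + (-23/31 + 2*900 + 21330/31))² = (23 + (-23/31 + 1800 + 21330/31))² = (23 + 77107/31)² = (77820/31)² = 6055952400/961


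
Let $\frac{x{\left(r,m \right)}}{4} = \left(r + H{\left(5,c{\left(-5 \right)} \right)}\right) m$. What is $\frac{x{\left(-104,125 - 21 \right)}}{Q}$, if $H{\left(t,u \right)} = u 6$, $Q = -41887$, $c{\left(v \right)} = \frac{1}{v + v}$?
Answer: $\frac{217568}{209435} \approx 1.0388$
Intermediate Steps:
$c{\left(v \right)} = \frac{1}{2 v}$
$H{\left(t,u \right)} = 6 u$
$x{\left(r,m \right)} = 4 m \left(- \frac{3}{5} + r\right)$ ($x{\left(r,m \right)} = 4 \left(r + 6 \frac{1}{2 \left(-5\right)}\right) m = 4 \left(r + 6 \cdot \frac{1}{2} \left(- \frac{1}{5}\right)\right) m = 4 \left(r + 6 \left(- \frac{1}{10}\right)\right) m = 4 \left(r - \frac{3}{5}\right) m = 4 \left(- \frac{3}{5} + r\right) m = 4 m \left(- \frac{3}{5} + r\right)$)
$\frac{x{\left(-104,125 - 21 \right)}}{Q} = \frac{\frac{4}{5} \left(125 - 21\right) \left(-3 + 5 \left(-104\right)\right)}{-41887} = \frac{4}{5} \cdot 104 \left(-3 - 520\right) \left(- \frac{1}{41887}\right) = \frac{4}{5} \cdot 104 \left(-523\right) \left(- \frac{1}{41887}\right) = \left(- \frac{217568}{5}\right) \left(- \frac{1}{41887}\right) = \frac{217568}{209435}$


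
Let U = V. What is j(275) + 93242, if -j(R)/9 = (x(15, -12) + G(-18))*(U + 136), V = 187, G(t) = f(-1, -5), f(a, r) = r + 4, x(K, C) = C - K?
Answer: 174638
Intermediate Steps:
f(a, r) = 4 + r
G(t) = -1 (G(t) = 4 - 5 = -1)
U = 187
j(R) = 81396 (j(R) = -9*((-12 - 1*15) - 1)*(187 + 136) = -9*((-12 - 15) - 1)*323 = -9*(-27 - 1)*323 = -(-252)*323 = -9*(-9044) = 81396)
j(275) + 93242 = 81396 + 93242 = 174638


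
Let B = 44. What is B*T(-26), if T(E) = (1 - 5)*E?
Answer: 4576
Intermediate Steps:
T(E) = -4*E
B*T(-26) = 44*(-4*(-26)) = 44*104 = 4576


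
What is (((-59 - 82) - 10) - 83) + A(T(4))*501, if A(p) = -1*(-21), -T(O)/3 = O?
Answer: 10287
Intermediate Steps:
T(O) = -3*O
A(p) = 21
(((-59 - 82) - 10) - 83) + A(T(4))*501 = (((-59 - 82) - 10) - 83) + 21*501 = ((-141 - 10) - 83) + 10521 = (-151 - 83) + 10521 = -234 + 10521 = 10287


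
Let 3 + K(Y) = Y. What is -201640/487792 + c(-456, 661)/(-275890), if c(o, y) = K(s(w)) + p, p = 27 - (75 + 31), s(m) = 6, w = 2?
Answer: -3474586713/8411058430 ≈ -0.41310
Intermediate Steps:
K(Y) = -3 + Y
p = -79 (p = 27 - 1*106 = 27 - 106 = -79)
c(o, y) = -76 (c(o, y) = (-3 + 6) - 79 = 3 - 79 = -76)
-201640/487792 + c(-456, 661)/(-275890) = -201640/487792 - 76/(-275890) = -201640*1/487792 - 76*(-1/275890) = -25205/60974 + 38/137945 = -3474586713/8411058430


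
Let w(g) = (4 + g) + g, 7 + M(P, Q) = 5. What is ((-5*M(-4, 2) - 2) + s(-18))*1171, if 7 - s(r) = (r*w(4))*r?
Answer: -4535283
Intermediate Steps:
M(P, Q) = -2 (M(P, Q) = -7 + 5 = -2)
w(g) = 4 + 2*g
s(r) = 7 - 12*r² (s(r) = 7 - r*(4 + 2*4)*r = 7 - r*(4 + 8)*r = 7 - r*12*r = 7 - 12*r*r = 7 - 12*r²)
((-5*M(-4, 2) - 2) + s(-18))*1171 = ((-5*(-2) - 2) + (7 - 12*(-18)²))*1171 = ((10 - 2) + (7 - 12*324))*1171 = (8 + (7 - 3888))*1171 = (8 - 3881)*1171 = -3873*1171 = -4535283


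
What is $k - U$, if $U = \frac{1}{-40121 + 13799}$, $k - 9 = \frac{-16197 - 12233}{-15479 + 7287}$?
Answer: $\frac{672252767}{53907456} \approx 12.47$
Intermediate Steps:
$k = \frac{51079}{4096}$ ($k = 9 + \frac{-16197 - 12233}{-15479 + 7287} = 9 - \frac{28430}{-8192} = 9 - - \frac{14215}{4096} = 9 + \frac{14215}{4096} = \frac{51079}{4096} \approx 12.47$)
$U = - \frac{1}{26322}$ ($U = \frac{1}{-26322} = - \frac{1}{26322} \approx -3.7991 \cdot 10^{-5}$)
$k - U = \frac{51079}{4096} - - \frac{1}{26322} = \frac{51079}{4096} + \frac{1}{26322} = \frac{672252767}{53907456}$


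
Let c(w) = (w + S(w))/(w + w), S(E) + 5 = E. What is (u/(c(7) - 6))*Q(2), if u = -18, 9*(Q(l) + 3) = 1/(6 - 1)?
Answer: -3752/375 ≈ -10.005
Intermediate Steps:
S(E) = -5 + E
c(w) = (-5 + 2*w)/(2*w) (c(w) = (w + (-5 + w))/(w + w) = (-5 + 2*w)/((2*w)) = (-5 + 2*w)*(1/(2*w)) = (-5 + 2*w)/(2*w))
Q(l) = -134/45 (Q(l) = -3 + 1/(9*(6 - 1)) = -3 + (⅑)/5 = -3 + (⅑)*(⅕) = -3 + 1/45 = -134/45)
(u/(c(7) - 6))*Q(2) = (-18/((-5/2 + 7)/7 - 6))*(-134/45) = (-18/((⅐)*(9/2) - 6))*(-134/45) = (-18/(9/14 - 6))*(-134/45) = (-18/(-75/14))*(-134/45) = -14/75*(-18)*(-134/45) = (84/25)*(-134/45) = -3752/375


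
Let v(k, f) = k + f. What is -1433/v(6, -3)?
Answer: -1433/3 ≈ -477.67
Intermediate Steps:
v(k, f) = f + k
-1433/v(6, -3) = -1433/(-3 + 6) = -1433/3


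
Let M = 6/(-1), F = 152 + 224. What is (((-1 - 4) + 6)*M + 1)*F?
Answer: -1880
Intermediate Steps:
F = 376
M = -6 (M = 6*(-1) = -6)
(((-1 - 4) + 6)*M + 1)*F = (((-1 - 4) + 6)*(-6) + 1)*376 = ((-5 + 6)*(-6) + 1)*376 = (1*(-6) + 1)*376 = (-6 + 1)*376 = -5*376 = -1880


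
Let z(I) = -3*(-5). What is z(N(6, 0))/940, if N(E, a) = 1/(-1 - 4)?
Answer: 3/188 ≈ 0.015957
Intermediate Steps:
N(E, a) = -⅕ (N(E, a) = 1/(-5) = -⅕)
z(I) = 15
z(N(6, 0))/940 = 15/940 = 15*(1/940) = 3/188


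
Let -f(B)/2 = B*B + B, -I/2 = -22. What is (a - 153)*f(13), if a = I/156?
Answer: 166768/3 ≈ 55589.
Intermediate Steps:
I = 44 (I = -2*(-22) = 44)
f(B) = -2*B - 2*B² (f(B) = -2*(B*B + B) = -2*(B² + B) = -2*(B + B²) = -2*B - 2*B²)
a = 11/39 (a = 44/156 = 44*(1/156) = 11/39 ≈ 0.28205)
(a - 153)*f(13) = (11/39 - 153)*(-2*13*(1 + 13)) = -(-11912)*13*14/39 = -5956/39*(-364) = 166768/3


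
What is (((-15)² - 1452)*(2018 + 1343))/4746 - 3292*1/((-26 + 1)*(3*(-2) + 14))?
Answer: -16857616/19775 ≈ -852.47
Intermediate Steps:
(((-15)² - 1452)*(2018 + 1343))/4746 - 3292*1/((-26 + 1)*(3*(-2) + 14)) = ((225 - 1452)*3361)*(1/4746) - 3292*(-1/(25*(-6 + 14))) = -1227*3361*(1/4746) - 3292/(8*(-25)) = -4123947*1/4746 - 3292/(-200) = -1374649/1582 - 3292*(-1/200) = -1374649/1582 + 823/50 = -16857616/19775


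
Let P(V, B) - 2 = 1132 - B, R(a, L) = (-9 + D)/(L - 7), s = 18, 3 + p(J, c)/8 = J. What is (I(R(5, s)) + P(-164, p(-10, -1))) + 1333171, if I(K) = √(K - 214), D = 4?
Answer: 1334409 + I*√25949/11 ≈ 1.3344e+6 + 14.644*I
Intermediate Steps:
p(J, c) = -24 + 8*J
R(a, L) = -5/(-7 + L) (R(a, L) = (-9 + 4)/(L - 7) = -5/(-7 + L))
I(K) = √(-214 + K)
P(V, B) = 1134 - B (P(V, B) = 2 + (1132 - B) = 1134 - B)
(I(R(5, s)) + P(-164, p(-10, -1))) + 1333171 = (√(-214 - 5/(-7 + 18)) + (1134 - (-24 + 8*(-10)))) + 1333171 = (√(-214 - 5/11) + (1134 - (-24 - 80))) + 1333171 = (√(-214 - 5*1/11) + (1134 - 1*(-104))) + 1333171 = (√(-214 - 5/11) + (1134 + 104)) + 1333171 = (√(-2359/11) + 1238) + 1333171 = (I*√25949/11 + 1238) + 1333171 = (1238 + I*√25949/11) + 1333171 = 1334409 + I*√25949/11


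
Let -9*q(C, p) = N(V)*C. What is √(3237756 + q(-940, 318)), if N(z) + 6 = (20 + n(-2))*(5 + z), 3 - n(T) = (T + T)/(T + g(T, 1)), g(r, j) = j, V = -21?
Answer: 2*√7212101/3 ≈ 1790.4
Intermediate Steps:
n(T) = 3 - 2*T/(1 + T) (n(T) = 3 - (T + T)/(T + 1) = 3 - 2*T/(1 + T))
N(z) = 89 + 19*z (N(z) = -6 + (20 + (3 - 2)/(1 - 2))*(5 + z) = -6 + (20 + 1/(-1))*(5 + z) = -6 + (20 - 1*1)*(5 + z) = -6 + (20 - 1)*(5 + z) = -6 + 19*(5 + z) = -6 + (95 + 19*z) = 89 + 19*z)
q(C, p) = 310*C/9 (q(C, p) = -(89 + 19*(-21))*C/9 = -(89 - 399)*C/9 = -(-310)*C/9 = 310*C/9)
√(3237756 + q(-940, 318)) = √(3237756 + (310/9)*(-940)) = √(3237756 - 291400/9) = √(28848404/9) = 2*√7212101/3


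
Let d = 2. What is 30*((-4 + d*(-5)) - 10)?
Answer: -720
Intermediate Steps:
30*((-4 + d*(-5)) - 10) = 30*((-4 + 2*(-5)) - 10) = 30*((-4 - 10) - 10) = 30*(-14 - 10) = 30*(-24) = -720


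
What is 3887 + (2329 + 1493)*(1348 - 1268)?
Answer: 309647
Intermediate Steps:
3887 + (2329 + 1493)*(1348 - 1268) = 3887 + 3822*80 = 3887 + 305760 = 309647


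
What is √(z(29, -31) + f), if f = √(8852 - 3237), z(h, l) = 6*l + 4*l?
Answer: √(-310 + √5615) ≈ 15.332*I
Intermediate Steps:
z(h, l) = 10*l
f = √5615 ≈ 74.933
√(z(29, -31) + f) = √(10*(-31) + √5615) = √(-310 + √5615)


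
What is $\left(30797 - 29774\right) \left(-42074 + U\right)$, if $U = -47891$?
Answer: $-92034195$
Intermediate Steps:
$\left(30797 - 29774\right) \left(-42074 + U\right) = \left(30797 - 29774\right) \left(-42074 - 47891\right) = 1023 \left(-89965\right) = -92034195$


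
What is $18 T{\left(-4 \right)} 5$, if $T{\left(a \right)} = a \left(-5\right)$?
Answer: $1800$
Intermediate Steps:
$T{\left(a \right)} = - 5 a$
$18 T{\left(-4 \right)} 5 = 18 \left(\left(-5\right) \left(-4\right)\right) 5 = 18 \cdot 20 \cdot 5 = 360 \cdot 5 = 1800$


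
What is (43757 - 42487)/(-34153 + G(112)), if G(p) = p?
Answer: -1270/34041 ≈ -0.037308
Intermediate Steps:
(43757 - 42487)/(-34153 + G(112)) = (43757 - 42487)/(-34153 + 112) = 1270/(-34041) = 1270*(-1/34041) = -1270/34041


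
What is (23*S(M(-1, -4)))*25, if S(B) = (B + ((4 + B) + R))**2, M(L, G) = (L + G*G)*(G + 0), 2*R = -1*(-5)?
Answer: 29629175/4 ≈ 7.4073e+6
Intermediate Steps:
R = 5/2 (R = (-1*(-5))/2 = (1/2)*5 = 5/2 ≈ 2.5000)
M(L, G) = G*(L + G**2) (M(L, G) = (L + G**2)*G = G*(L + G**2))
S(B) = (13/2 + 2*B)**2 (S(B) = (B + ((4 + B) + 5/2))**2 = (B + (13/2 + B))**2 = (13/2 + 2*B)**2)
(23*S(M(-1, -4)))*25 = (23*((13 + 4*(-4*(-1 + (-4)**2)))**2/4))*25 = (23*((13 + 4*(-4*(-1 + 16)))**2/4))*25 = (23*((13 + 4*(-4*15))**2/4))*25 = (23*((13 + 4*(-60))**2/4))*25 = (23*((13 - 240)**2/4))*25 = (23*((1/4)*(-227)**2))*25 = (23*((1/4)*51529))*25 = (23*(51529/4))*25 = (1185167/4)*25 = 29629175/4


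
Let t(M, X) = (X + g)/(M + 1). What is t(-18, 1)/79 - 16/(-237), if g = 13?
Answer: 230/4029 ≈ 0.057086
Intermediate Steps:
t(M, X) = (13 + X)/(1 + M) (t(M, X) = (X + 13)/(M + 1) = (13 + X)/(1 + M))
t(-18, 1)/79 - 16/(-237) = ((13 + 1)/(1 - 18))/79 - 16/(-237) = (14/(-17))*(1/79) - 16*(-1/237) = -1/17*14*(1/79) + 16/237 = -14/17*1/79 + 16/237 = -14/1343 + 16/237 = 230/4029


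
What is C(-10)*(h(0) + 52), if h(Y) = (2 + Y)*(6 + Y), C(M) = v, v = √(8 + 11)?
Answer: 64*√19 ≈ 278.97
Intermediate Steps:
v = √19 ≈ 4.3589
C(M) = √19
C(-10)*(h(0) + 52) = √19*((12 + 0² + 8*0) + 52) = √19*((12 + 0 + 0) + 52) = √19*(12 + 52) = √19*64 = 64*√19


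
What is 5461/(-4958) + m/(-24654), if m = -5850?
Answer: -17605199/20372422 ≈ -0.86417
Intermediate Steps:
5461/(-4958) + m/(-24654) = 5461/(-4958) - 5850/(-24654) = 5461*(-1/4958) - 5850*(-1/24654) = -5461/4958 + 975/4109 = -17605199/20372422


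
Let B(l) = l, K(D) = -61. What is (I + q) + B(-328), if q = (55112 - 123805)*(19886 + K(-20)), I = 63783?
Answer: -1361775270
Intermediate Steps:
q = -1361838725 (q = (55112 - 123805)*(19886 - 61) = -68693*19825 = -1361838725)
(I + q) + B(-328) = (63783 - 1361838725) - 328 = -1361774942 - 328 = -1361775270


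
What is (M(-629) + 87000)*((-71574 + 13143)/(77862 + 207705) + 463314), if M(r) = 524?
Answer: 3860016433082356/95189 ≈ 4.0551e+10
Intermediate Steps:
(M(-629) + 87000)*((-71574 + 13143)/(77862 + 207705) + 463314) = (524 + 87000)*((-71574 + 13143)/(77862 + 207705) + 463314) = 87524*(-58431/285567 + 463314) = 87524*(-58431*1/285567 + 463314) = 87524*(-19477/95189 + 463314) = 87524*(44102376869/95189) = 3860016433082356/95189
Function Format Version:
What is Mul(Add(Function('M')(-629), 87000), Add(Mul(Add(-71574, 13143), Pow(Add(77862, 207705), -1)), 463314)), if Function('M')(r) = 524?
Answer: Rational(3860016433082356, 95189) ≈ 4.0551e+10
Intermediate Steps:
Mul(Add(Function('M')(-629), 87000), Add(Mul(Add(-71574, 13143), Pow(Add(77862, 207705), -1)), 463314)) = Mul(Add(524, 87000), Add(Mul(Add(-71574, 13143), Pow(Add(77862, 207705), -1)), 463314)) = Mul(87524, Add(Mul(-58431, Pow(285567, -1)), 463314)) = Mul(87524, Add(Mul(-58431, Rational(1, 285567)), 463314)) = Mul(87524, Add(Rational(-19477, 95189), 463314)) = Mul(87524, Rational(44102376869, 95189)) = Rational(3860016433082356, 95189)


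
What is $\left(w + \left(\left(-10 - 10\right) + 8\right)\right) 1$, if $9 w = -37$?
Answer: $- \frac{145}{9} \approx -16.111$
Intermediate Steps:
$w = - \frac{37}{9}$ ($w = \frac{1}{9} \left(-37\right) = - \frac{37}{9} \approx -4.1111$)
$\left(w + \left(\left(-10 - 10\right) + 8\right)\right) 1 = \left(- \frac{37}{9} + \left(\left(-10 - 10\right) + 8\right)\right) 1 = \left(- \frac{37}{9} + \left(-20 + 8\right)\right) 1 = \left(- \frac{37}{9} - 12\right) 1 = \left(- \frac{145}{9}\right) 1 = - \frac{145}{9}$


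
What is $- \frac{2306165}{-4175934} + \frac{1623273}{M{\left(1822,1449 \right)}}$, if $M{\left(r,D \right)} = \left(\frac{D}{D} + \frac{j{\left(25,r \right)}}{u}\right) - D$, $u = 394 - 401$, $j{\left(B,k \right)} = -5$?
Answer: $- \frac{15809134208753}{14102129118} \approx -1121.0$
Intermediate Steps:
$u = -7$
$M{\left(r,D \right)} = \frac{12}{7} - D$ ($M{\left(r,D \right)} = \left(\frac{D}{D} - \frac{5}{-7}\right) - D = \left(1 - - \frac{5}{7}\right) - D = \left(1 + \frac{5}{7}\right) - D = \frac{12}{7} - D$)
$- \frac{2306165}{-4175934} + \frac{1623273}{M{\left(1822,1449 \right)}} = - \frac{2306165}{-4175934} + \frac{1623273}{\frac{12}{7} - 1449} = \left(-2306165\right) \left(- \frac{1}{4175934}\right) + \frac{1623273}{\frac{12}{7} - 1449} = \frac{2306165}{4175934} + \frac{1623273}{- \frac{10131}{7}} = \frac{2306165}{4175934} + 1623273 \left(- \frac{7}{10131}\right) = \frac{2306165}{4175934} - \frac{3787637}{3377} = - \frac{15809134208753}{14102129118}$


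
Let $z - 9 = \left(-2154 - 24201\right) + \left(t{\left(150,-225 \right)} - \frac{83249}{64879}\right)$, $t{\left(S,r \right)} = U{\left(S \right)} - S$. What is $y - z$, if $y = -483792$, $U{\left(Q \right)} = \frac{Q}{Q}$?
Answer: $- \frac{29668888814}{64879} \approx -4.573 \cdot 10^{5}$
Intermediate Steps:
$U{\left(Q \right)} = 1$
$t{\left(S,r \right)} = 1 - S$
$z = - \frac{1719052354}{64879}$ ($z = 9 + \left(\left(-2154 - 24201\right) + \left(\left(1 - 150\right) - \frac{83249}{64879}\right)\right) = 9 - \left(26504 + \frac{83249}{64879}\right) = 9 - \frac{1719636265}{64879} = - \frac{1719052354}{64879} \approx -26496.0$)
$y - z = -483792 - - \frac{1719052354}{64879} = -483792 + \frac{1719052354}{64879} = - \frac{29668888814}{64879}$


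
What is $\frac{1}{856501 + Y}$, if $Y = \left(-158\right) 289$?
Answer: $\frac{1}{810839} \approx 1.2333 \cdot 10^{-6}$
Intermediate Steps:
$Y = -45662$
$\frac{1}{856501 + Y} = \frac{1}{856501 - 45662} = \frac{1}{810839}$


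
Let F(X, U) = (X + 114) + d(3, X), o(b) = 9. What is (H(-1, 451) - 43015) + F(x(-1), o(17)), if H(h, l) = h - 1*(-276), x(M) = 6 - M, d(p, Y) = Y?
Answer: -42612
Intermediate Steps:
H(h, l) = 276 + h (H(h, l) = h + 276 = 276 + h)
F(X, U) = 114 + 2*X (F(X, U) = (X + 114) + X = (114 + X) + X = 114 + 2*X)
(H(-1, 451) - 43015) + F(x(-1), o(17)) = ((276 - 1) - 43015) + (114 + 2*(6 - 1*(-1))) = (275 - 43015) + (114 + 2*(6 + 1)) = -42740 + (114 + 2*7) = -42740 + (114 + 14) = -42740 + 128 = -42612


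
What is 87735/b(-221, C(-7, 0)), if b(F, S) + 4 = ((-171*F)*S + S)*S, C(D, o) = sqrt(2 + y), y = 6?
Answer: 87735/302332 ≈ 0.29019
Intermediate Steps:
C(D, o) = 2*sqrt(2) (C(D, o) = sqrt(2 + 6) = sqrt(8) = 2*sqrt(2))
b(F, S) = -4 + S*(S - 171*F*S) (b(F, S) = -4 + ((-171*F)*S + S)*S = -4 + (-171*F*S + S)*S = -4 + (S - 171*F*S)*S = -4 + S*(S - 171*F*S))
87735/b(-221, C(-7, 0)) = 87735/(-4 + (2*sqrt(2))**2 - 171*(-221)*(2*sqrt(2))**2) = 87735/(-4 + 8 - 171*(-221)*8) = 87735/(-4 + 8 + 302328) = 87735/302332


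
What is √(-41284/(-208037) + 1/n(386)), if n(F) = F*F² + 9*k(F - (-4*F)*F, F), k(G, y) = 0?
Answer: √190665276909757896562/30996680852 ≈ 0.44547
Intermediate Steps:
n(F) = F³ (n(F) = F*F² + 9*0 = F³ + 0 = F³)
√(-41284/(-208037) + 1/n(386)) = √(-41284/(-208037) + 1/(386³)) = √(-41284*(-1)/208037 + 1/57512456) = √(-1*(-41284/208037) + 1/57512456) = √(41284/208037 + 1/57512456) = √(2374344441541/11964718808872) = √190665276909757896562/30996680852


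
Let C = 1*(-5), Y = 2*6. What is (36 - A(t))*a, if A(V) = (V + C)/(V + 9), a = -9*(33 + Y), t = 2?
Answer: -161595/11 ≈ -14690.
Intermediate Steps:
Y = 12
C = -5
a = -405 (a = -9*(33 + 12) = -9*45 = -405)
A(V) = (-5 + V)/(9 + V) (A(V) = (V - 5)/(V + 9) = (-5 + V)/(9 + V))
(36 - A(t))*a = (36 - (-5 + 2)/(9 + 2))*(-405) = (36 - (-3)/11)*(-405) = (36 - 1*(-3/11))*(-405) = (36 + 3/11)*(-405) = (399/11)*(-405) = -161595/11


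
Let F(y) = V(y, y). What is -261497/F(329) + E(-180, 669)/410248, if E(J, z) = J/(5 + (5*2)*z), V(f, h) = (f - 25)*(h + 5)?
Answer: -945039983665/366947144096 ≈ -2.5754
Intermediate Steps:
V(f, h) = (-25 + f)*(5 + h)
F(y) = -125 + y² - 20*y (F(y) = -125 - 25*y + 5*y + y*y = -125 - 25*y + 5*y + y² = -125 + y² - 20*y)
E(J, z) = J/(5 + 10*z)
-261497/F(329) + E(-180, 669)/410248 = -261497/(-125 + 329² - 20*329) + ((⅕)*(-180)/(1 + 2*669))/410248 = -261497/(-125 + 108241 - 6580) + ((⅕)*(-180)/(1 + 1338))*(1/410248) = -261497/101536 + ((⅕)*(-180)/1339)*(1/410248) = -261497*1/101536 + ((⅕)*(-180)*(1/1339))*(1/410248) = -13763/5344 - 36/1339*1/410248 = -13763/5344 - 9/137330518 = -945039983665/366947144096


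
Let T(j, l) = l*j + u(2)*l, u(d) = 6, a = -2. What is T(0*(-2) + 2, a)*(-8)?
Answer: 128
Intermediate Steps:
T(j, l) = 6*l + j*l (T(j, l) = l*j + 6*l = j*l + 6*l = 6*l + j*l)
T(0*(-2) + 2, a)*(-8) = -2*(6 + (0*(-2) + 2))*(-8) = -2*(6 + (0 + 2))*(-8) = -2*(6 + 2)*(-8) = -2*8*(-8) = -16*(-8) = 128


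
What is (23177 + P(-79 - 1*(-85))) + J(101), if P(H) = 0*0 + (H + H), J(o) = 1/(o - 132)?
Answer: 718858/31 ≈ 23189.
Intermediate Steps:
J(o) = 1/(-132 + o)
P(H) = 2*H (P(H) = 0 + 2*H = 2*H)
(23177 + P(-79 - 1*(-85))) + J(101) = (23177 + 2*(-79 - 1*(-85))) + 1/(-132 + 101) = (23177 + 2*(-79 + 85)) + 1/(-31) = (23177 + 2*6) - 1/31 = (23177 + 12) - 1/31 = 23189 - 1/31 = 718858/31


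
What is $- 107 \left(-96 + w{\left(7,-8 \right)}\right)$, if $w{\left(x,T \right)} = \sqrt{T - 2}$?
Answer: $10272 - 107 i \sqrt{10} \approx 10272.0 - 338.36 i$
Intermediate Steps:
$w{\left(x,T \right)} = \sqrt{-2 + T}$
$- 107 \left(-96 + w{\left(7,-8 \right)}\right) = - 107 \left(-96 + \sqrt{-2 - 8}\right) = - 107 \left(-96 + \sqrt{-10}\right) = - 107 \left(-96 + i \sqrt{10}\right) = 10272 - 107 i \sqrt{10}$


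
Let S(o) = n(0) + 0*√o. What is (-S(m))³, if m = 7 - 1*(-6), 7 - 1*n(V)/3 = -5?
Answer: -46656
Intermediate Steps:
n(V) = 36 (n(V) = 21 - 3*(-5) = 21 + 15 = 36)
m = 13 (m = 7 + 6 = 13)
S(o) = 36 (S(o) = 36 + 0*√o = 36 + 0 = 36)
(-S(m))³ = (-1*36)³ = (-36)³ = -46656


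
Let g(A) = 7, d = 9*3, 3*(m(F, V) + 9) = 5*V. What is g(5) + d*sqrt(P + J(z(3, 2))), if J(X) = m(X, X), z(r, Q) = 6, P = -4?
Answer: 7 + 27*I*sqrt(3) ≈ 7.0 + 46.765*I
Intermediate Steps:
m(F, V) = -9 + 5*V/3 (m(F, V) = -9 + (5*V)/3 = -9 + 5*V/3)
d = 27
J(X) = -9 + 5*X/3
g(5) + d*sqrt(P + J(z(3, 2))) = 7 + 27*sqrt(-4 + (-9 + (5/3)*6)) = 7 + 27*sqrt(-4 + (-9 + 10)) = 7 + 27*sqrt(-4 + 1) = 7 + 27*sqrt(-3) = 7 + 27*(I*sqrt(3)) = 7 + 27*I*sqrt(3)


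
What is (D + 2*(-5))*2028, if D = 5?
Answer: -10140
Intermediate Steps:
(D + 2*(-5))*2028 = (5 + 2*(-5))*2028 = (5 - 10)*2028 = -5*2028 = -10140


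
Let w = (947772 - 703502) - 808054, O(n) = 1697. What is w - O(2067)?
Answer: -565481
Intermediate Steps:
w = -563784 (w = 244270 - 808054 = -563784)
w - O(2067) = -563784 - 1*1697 = -563784 - 1697 = -565481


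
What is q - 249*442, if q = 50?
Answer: -110008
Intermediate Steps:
q - 249*442 = 50 - 249*442 = 50 - 110058 = -110008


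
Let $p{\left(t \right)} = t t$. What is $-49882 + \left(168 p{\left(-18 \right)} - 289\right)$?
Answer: $4261$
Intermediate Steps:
$p{\left(t \right)} = t^{2}$
$-49882 + \left(168 p{\left(-18 \right)} - 289\right) = -49882 - \left(289 - 168 \left(-18\right)^{2}\right) = -49882 + \left(168 \cdot 324 - 289\right) = -49882 + \left(54432 - 289\right) = -49882 + 54143 = 4261$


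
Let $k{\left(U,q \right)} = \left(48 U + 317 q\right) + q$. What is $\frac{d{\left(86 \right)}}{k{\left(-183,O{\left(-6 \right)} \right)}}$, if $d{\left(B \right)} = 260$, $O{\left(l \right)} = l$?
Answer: $- \frac{65}{2673} \approx -0.024317$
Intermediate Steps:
$k{\left(U,q \right)} = 48 U + 318 q$
$\frac{d{\left(86 \right)}}{k{\left(-183,O{\left(-6 \right)} \right)}} = \frac{260}{48 \left(-183\right) + 318 \left(-6\right)} = \frac{260}{-8784 - 1908} = \frac{260}{-10692} = 260 \left(- \frac{1}{10692}\right) = - \frac{65}{2673}$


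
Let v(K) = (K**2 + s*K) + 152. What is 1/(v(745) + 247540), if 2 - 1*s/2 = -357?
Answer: 1/1337627 ≈ 7.4759e-7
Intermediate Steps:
s = 718 (s = 4 - 2*(-357) = 4 + 714 = 718)
v(K) = 152 + K**2 + 718*K (v(K) = (K**2 + 718*K) + 152 = 152 + K**2 + 718*K)
1/(v(745) + 247540) = 1/((152 + 745**2 + 718*745) + 247540) = 1/((152 + 555025 + 534910) + 247540) = 1/(1090087 + 247540) = 1/1337627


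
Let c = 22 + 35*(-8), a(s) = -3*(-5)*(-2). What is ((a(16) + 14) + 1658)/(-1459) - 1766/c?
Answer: 1076479/188211 ≈ 5.7195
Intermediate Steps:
a(s) = -30 (a(s) = 15*(-2) = -30)
c = -258 (c = 22 - 280 = -258)
((a(16) + 14) + 1658)/(-1459) - 1766/c = ((-30 + 14) + 1658)/(-1459) - 1766/(-258) = (-16 + 1658)*(-1/1459) - 1766*(-1/258) = 1642*(-1/1459) + 883/129 = -1642/1459 + 883/129 = 1076479/188211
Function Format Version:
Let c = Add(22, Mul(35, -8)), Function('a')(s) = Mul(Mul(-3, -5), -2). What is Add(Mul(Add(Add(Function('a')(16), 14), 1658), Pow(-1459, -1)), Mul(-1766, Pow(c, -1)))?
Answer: Rational(1076479, 188211) ≈ 5.7195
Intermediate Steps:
Function('a')(s) = -30 (Function('a')(s) = Mul(15, -2) = -30)
c = -258 (c = Add(22, -280) = -258)
Add(Mul(Add(Add(Function('a')(16), 14), 1658), Pow(-1459, -1)), Mul(-1766, Pow(c, -1))) = Add(Mul(Add(Add(-30, 14), 1658), Pow(-1459, -1)), Mul(-1766, Pow(-258, -1))) = Add(Mul(Add(-16, 1658), Rational(-1, 1459)), Mul(-1766, Rational(-1, 258))) = Add(Mul(1642, Rational(-1, 1459)), Rational(883, 129)) = Add(Rational(-1642, 1459), Rational(883, 129)) = Rational(1076479, 188211)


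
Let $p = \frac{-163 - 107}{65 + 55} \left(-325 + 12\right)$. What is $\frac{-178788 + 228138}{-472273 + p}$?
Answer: $- \frac{7896}{75451} \approx -0.10465$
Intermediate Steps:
$p = \frac{2817}{4}$ ($p = - \frac{270}{120} \left(-313\right) = \left(-270\right) \frac{1}{120} \left(-313\right) = \left(- \frac{9}{4}\right) \left(-313\right) = \frac{2817}{4} \approx 704.25$)
$\frac{-178788 + 228138}{-472273 + p} = \frac{-178788 + 228138}{-472273 + \frac{2817}{4}} = \frac{49350}{- \frac{1886275}{4}} = 49350 \left(- \frac{4}{1886275}\right) = - \frac{7896}{75451}$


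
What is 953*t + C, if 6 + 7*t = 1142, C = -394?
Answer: 1079850/7 ≈ 1.5426e+5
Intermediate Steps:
t = 1136/7 (t = -6/7 + (⅐)*1142 = -6/7 + 1142/7 = 1136/7 ≈ 162.29)
953*t + C = 953*(1136/7) - 394 = 1082608/7 - 394 = 1079850/7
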